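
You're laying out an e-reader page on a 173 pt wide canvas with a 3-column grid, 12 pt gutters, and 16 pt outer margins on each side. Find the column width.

39 pt

Inside the margins: 173 − 32 = 141 pt.
3c + 2·12 = 141 → 3c = 117 → c = 39 pt.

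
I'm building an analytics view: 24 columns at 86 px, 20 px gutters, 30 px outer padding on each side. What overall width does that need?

2584 px

Adding margins, columns and gutters: 60 + 2064 + 460 = 2584 px.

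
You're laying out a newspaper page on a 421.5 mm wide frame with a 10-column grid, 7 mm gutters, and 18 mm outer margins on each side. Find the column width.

Inside the margins: 421.5 − 36 = 385.5 mm.
Subtracting 9 gutters of 7 leaves 322.5 for 10 columns, so c = 32.25 mm.

32.25 mm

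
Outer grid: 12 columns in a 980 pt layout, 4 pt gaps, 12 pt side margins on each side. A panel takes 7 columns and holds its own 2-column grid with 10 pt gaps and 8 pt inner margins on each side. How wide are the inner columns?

Inside the margins: 980 − 24 = 956 pt.
Subtracting 11 gaps of 4 leaves 912 for 12 columns, so c = 76 pt.
7 columns plus 6 gaps: 532 + 24 = 556 pt.
Inner content = 556 − 2·8 = 540 pt.
Subtracting 1 gap of 10 leaves 530 for 2 columns, so d = 265 pt.

265 pt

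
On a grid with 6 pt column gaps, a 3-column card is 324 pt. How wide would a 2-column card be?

324 − 2·6 = 312; ÷3 gives c = 104 pt.
2-column span = 2·104 + 1·6 = 214 pt.

214 pt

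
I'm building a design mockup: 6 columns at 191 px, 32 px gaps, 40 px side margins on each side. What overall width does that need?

Adding margins, columns and gutters: 80 + 1146 + 160 = 1386 px.

1386 px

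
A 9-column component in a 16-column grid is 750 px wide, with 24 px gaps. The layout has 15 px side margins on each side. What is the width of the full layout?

9 columns + 8 gaps: 9c + 8·24 = 750.
9c = 750 − 192 = 558, so c = 62 px.
Adding margins, columns and gutters: 30 + 992 + 360 = 1382 px.

1382 px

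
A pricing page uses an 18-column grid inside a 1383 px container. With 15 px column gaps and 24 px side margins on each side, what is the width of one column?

60 px

Content width = 1383 − 2·24 = 1335 px.
Subtracting 17 column gaps of 15 leaves 1080 for 18 columns, so c = 60 px.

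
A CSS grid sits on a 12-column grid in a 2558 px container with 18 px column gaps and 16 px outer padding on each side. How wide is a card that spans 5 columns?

1042 px

Take off 32 px of margins, leaving 2526 px.
2526 − 11·18 = 2328; ÷12 gives c = 194 px.
Span of 5: 5·194 + 4·18 = 970 + 72 = 1042 px.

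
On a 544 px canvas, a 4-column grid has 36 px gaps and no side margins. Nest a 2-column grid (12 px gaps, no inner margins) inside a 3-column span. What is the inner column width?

193.5 px

544 − 3·36 = 436; ÷4 gives c = 109 px.
3-column span = 3·109 + 2·36 = 399 px.
2d + 1·12 = 399 → 2d = 387 → d = 193.5 px.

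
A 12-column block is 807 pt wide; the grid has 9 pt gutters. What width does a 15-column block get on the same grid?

807 − 11·9 = 708; ÷12 gives c = 59 pt.
Span of 15: 15·59 + 14·9 = 885 + 126 = 1011 pt.

1011 pt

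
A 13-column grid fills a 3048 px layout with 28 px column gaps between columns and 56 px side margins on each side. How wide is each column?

200 px

Take off 112 px of margins, leaving 2936 px.
13 columns + 12 column gaps: 13c + 12·28 = 2936.
13c = 2936 − 336 = 2600, so c = 200 px.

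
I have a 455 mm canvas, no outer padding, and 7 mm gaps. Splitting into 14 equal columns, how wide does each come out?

26 mm

Subtracting 13 gaps of 7 leaves 364 for 14 columns, so c = 26 mm.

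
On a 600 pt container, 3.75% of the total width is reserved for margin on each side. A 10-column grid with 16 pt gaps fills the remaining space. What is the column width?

Margins: 3.75% × 600 = 22.5 pt each, so content = 600 − 45 = 555 pt.
555 − 9·16 = 411; ÷10 gives c = 41.1 pt.

41.1 pt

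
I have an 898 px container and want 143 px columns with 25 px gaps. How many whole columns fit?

5 columns

k columns need k·143 + (k−1)·25 = k·168 − 25.
k·168 − 25 ≤ 898 → k ≤ 923 / 168 ≈ 5.49, so k = 5.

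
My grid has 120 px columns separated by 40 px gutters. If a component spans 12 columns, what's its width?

Span of 12: 12·120 + 11·40 = 1440 + 440 = 1880 px.

1880 px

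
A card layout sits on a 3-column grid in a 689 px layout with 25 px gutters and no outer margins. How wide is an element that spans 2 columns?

3 columns + 2 gutters: 3c + 2·25 = 689.
3c = 689 − 50 = 639, so c = 213 px.
2 columns plus 1 gutter: 426 + 25 = 451 px.

451 px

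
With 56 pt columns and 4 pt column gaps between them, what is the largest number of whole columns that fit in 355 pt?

k columns need k·56 + (k−1)·4 = k·60 − 4.
k·60 − 4 ≤ 355 → k ≤ 359 / 60 ≈ 5.98, so k = 5.

5 columns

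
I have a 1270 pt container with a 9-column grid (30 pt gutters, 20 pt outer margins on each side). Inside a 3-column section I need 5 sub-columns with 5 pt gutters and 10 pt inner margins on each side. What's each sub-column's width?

Outer content = 1270 − 2·20 = 1230 pt.
Subtracting 8 gutters of 30 leaves 990 for 9 columns, so c = 110 pt.
Span of 3: 3·110 + 2·30 = 330 + 60 = 390 pt.
Inner content = 390 − 2·10 = 370 pt.
370 − 4·5 = 350; ÷5 gives d = 70 pt.

70 pt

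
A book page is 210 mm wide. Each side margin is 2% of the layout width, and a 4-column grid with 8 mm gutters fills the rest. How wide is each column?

44.4 mm

Each margin = 2% of 210 = 4.2 mm; content = 210 − 2·4.2 = 201.6 mm.
4c + 3·8 = 201.6 → 4c = 177.6 → c = 44.4 mm.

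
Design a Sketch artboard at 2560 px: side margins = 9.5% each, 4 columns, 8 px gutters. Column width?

2560 × (1 − 2·9.5%) = 2560 × 81% = 2073.6 px for the columns.
2073.6 − 3·8 = 2049.6; ÷4 gives c = 512.4 px.

512.4 px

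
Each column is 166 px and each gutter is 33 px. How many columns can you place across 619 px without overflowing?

3 columns: 3·166 + 2·33 = 564 px ≤ 619.
4 columns: 763 px > 619. So 3.

3 columns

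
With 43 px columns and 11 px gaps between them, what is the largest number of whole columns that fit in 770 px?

14 columns

Each extra column adds 43 + 11 = 54 px.
(770 + 11) / 54 = 14.46, so 14 columns fit.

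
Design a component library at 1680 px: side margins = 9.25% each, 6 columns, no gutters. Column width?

1680 × (1 − 2·9.25%) = 1680 × 81.5% = 1369.2 px for the columns.
With no gutters, each column is 1369.2/6 = 228.2 px.

228.2 px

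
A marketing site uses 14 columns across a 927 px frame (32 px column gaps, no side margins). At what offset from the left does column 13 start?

14c + 13·32 = 927 → 14c = 511 → c = 36.5 px.
Before column 13: 12 columns + 12 column gaps.
Offset = 12·(36.5 + 32) = 12·68.5 = 822 px.

822 px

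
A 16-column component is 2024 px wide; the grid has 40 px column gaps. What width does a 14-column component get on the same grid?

2024 − 15·40 = 1424; ÷16 gives c = 89 px.
14 columns plus 13 column gaps: 1246 + 520 = 1766 px.

1766 px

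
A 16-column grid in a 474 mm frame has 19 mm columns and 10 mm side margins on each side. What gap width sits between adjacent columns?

10 mm

Take off 20 mm of margins, leaving 454 mm.
Columns use 304 mm, leaving 150 mm across 15 gaps = 10 mm each.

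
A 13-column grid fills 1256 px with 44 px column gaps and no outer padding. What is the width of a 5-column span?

456 px

13 columns + 12 column gaps: 13c + 12·44 = 1256.
13c = 1256 − 528 = 728, so c = 56 px.
Span of 5: 5·56 + 4·44 = 280 + 176 = 456 px.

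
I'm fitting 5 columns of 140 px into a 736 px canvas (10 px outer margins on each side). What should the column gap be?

Content width = 736 − 2·10 = 716 px.
5·140 + 4g = 716 → 4g = 16 → g = 4 px.

4 px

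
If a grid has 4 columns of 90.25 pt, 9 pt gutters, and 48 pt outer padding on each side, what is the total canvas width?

Total width: 2·48 + 4·90.25 + 3·9 = 484 pt.

484 pt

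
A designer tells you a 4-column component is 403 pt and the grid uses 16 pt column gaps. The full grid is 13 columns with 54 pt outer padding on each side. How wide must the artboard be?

1453.75 pt

4c + 3·16 = 403 → 4c = 355 → c = 88.75 pt.
Adding margins, columns and gutters: 108 + 1153.75 + 192 = 1453.75 pt.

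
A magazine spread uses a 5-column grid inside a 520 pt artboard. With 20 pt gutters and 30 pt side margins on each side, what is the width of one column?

Content width = 520 − 2·30 = 460 pt.
5c + 4·20 = 460 → 5c = 380 → c = 76 pt.

76 pt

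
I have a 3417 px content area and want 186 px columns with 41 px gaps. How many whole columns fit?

15 columns

Each extra column adds 186 + 41 = 227 px.
(3417 + 41) / 227 = 15.23, so 15 columns fit.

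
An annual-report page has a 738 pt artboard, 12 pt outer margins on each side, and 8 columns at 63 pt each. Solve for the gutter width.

30 pt

Content width = 738 − 2·12 = 714 pt.
8·63 + 7g = 714 → 7g = 210 → g = 30 pt.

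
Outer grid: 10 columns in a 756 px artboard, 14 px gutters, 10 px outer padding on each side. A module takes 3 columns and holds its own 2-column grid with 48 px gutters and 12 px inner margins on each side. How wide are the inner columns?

Outer content = 756 − 2·10 = 736 px.
Subtracting 9 gutters of 14 leaves 610 for 10 columns, so c = 61 px.
3-column span = 3·61 + 2·14 = 211 px.
Inner content = 211 − 2·12 = 187 px.
2d + 1·48 = 187 → 2d = 139 → d = 69.5 px.

69.5 px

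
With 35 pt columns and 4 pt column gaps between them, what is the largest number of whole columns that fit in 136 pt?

3 columns

3 columns: 3·35 + 2·4 = 113 pt ≤ 136.
4 columns: 152 pt > 136. So 3.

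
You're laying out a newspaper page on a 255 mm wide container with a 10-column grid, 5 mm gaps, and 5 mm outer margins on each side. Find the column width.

Subtract both margins: 255 − 2·5 = 245 mm.
245 − 9·5 = 200; ÷10 gives c = 20 mm.

20 mm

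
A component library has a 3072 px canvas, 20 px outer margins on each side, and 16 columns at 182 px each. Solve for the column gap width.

8 px

Take off 40 px of margins, leaving 3032 px.
16·182 + 15g = 3032 → 15g = 120 → g = 8 px.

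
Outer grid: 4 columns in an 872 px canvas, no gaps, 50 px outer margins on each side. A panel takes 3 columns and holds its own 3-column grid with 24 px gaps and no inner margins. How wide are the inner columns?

177 px

Subtract both margins: 872 − 2·50 = 772 px.
772 / 4 = 193 px per column.
With no gaps, 3 columns span 3·193 = 579 px.
579 − 2·24 = 531; ÷3 gives d = 177 px.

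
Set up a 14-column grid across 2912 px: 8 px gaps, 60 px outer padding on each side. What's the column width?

192 px

Inside the margins: 2912 − 120 = 2792 px.
Subtracting 13 gaps of 8 leaves 2688 for 14 columns, so c = 192 px.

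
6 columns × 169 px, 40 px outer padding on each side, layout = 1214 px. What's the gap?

24 px

Content width = 1214 − 2·40 = 1134 px.
Columns use 1014 px, leaving 120 px across 5 gaps = 24 px each.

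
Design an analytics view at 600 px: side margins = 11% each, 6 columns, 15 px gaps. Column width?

65.5 px

600 × (1 − 2·11%) = 600 × 78% = 468 px for the columns.
6c + 5·15 = 468 → 6c = 393 → c = 65.5 px.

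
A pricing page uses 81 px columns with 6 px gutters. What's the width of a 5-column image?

5 columns plus 4 gutters: 405 + 24 = 429 px.

429 px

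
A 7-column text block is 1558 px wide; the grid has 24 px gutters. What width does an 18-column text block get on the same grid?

4044 px

1558 − 6·24 = 1414; ÷7 gives c = 202 px.
18-column span = 18·202 + 17·24 = 4044 px.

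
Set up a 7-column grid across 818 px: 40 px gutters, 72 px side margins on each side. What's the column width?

62 px

Subtract both margins: 818 − 2·72 = 674 px.
7c + 6·40 = 674 → 7c = 434 → c = 62 px.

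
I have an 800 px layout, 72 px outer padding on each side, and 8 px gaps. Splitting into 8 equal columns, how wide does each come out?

Take off 144 px of margins, leaving 656 px.
8c + 7·8 = 656 → 8c = 600 → c = 75 px.

75 px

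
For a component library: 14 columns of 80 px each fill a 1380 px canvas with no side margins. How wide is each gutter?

20 px

14 columns take 14·80 = 1120 px; remaining 260 splits into 13 gutters.
g = 260 / 13 = 20 px.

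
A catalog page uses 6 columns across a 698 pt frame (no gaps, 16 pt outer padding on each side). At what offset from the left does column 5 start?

460 pt

Subtract both margins: 698 − 2·16 = 666 pt.
666 / 6 = 111 pt per column.
Column 5 starts at margin + 4·(column + gutter) = 16 + 4·111 = 460 pt.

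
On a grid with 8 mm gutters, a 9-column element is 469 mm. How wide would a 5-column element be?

Subtracting 8 gutters of 8 leaves 405 for 9 columns, so c = 45 mm.
Span of 5: 5·45 + 4·8 = 225 + 32 = 257 mm.

257 mm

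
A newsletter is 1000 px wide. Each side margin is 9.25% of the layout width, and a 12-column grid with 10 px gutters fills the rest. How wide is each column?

58.75 px

Margins: 9.25% × 1000 = 92.5 px each, so content = 1000 − 185 = 815 px.
815 − 11·10 = 705; ÷12 gives c = 58.75 px.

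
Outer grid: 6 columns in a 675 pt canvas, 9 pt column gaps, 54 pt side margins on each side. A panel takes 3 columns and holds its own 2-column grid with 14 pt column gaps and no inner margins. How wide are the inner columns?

132.5 pt

Take off 108 pt of margins, leaving 567 pt.
6c + 5·9 = 567 → 6c = 522 → c = 87 pt.
Span of 3: 3·87 + 2·9 = 261 + 18 = 279 pt.
2d + 1·14 = 279 → 2d = 265 → d = 132.5 pt.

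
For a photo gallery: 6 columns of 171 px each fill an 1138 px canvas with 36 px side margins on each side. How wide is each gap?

Content width = 1138 − 2·36 = 1066 px.
6·171 + 5g = 1066 → 5g = 40 → g = 8 px.

8 px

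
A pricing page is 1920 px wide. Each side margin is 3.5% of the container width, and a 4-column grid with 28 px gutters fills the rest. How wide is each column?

425.4 px

Each margin = 3.5% of 1920 = 67.2 px; content = 1920 − 2·67.2 = 1785.6 px.
1785.6 − 3·28 = 1701.6; ÷4 gives c = 425.4 px.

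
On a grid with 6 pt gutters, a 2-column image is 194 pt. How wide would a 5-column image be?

494 pt

2c + 1·6 = 194 → 2c = 188 → c = 94 pt.
5 columns plus 4 gutters: 470 + 24 = 494 pt.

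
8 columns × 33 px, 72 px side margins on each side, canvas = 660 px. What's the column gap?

36 px

Subtract both margins: 660 − 2·72 = 516 px.
Columns use 264 px, leaving 252 px across 7 column gaps = 36 px each.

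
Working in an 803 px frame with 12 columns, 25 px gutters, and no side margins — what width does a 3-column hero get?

803 − 11·25 = 528; ÷12 gives c = 44 px.
3 columns plus 2 gutters: 132 + 50 = 182 px.

182 px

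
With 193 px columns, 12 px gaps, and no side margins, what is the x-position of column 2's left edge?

Each column+gutter stride is 205 px; with no margin, 1 of them is 205 px.

205 px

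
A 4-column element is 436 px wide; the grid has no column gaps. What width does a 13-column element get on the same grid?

1417 px

With no column gaps, each column is 436/4 = 109 px.
13-column span = 13·109 = 1417 px.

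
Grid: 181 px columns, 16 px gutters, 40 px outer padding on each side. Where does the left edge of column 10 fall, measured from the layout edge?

1813 px

Column 10 starts at margin + 9·(column + gutter) = 40 + 9·197 = 1813 px.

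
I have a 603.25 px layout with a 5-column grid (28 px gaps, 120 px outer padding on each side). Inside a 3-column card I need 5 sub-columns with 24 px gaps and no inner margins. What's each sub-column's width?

22.15 px

Subtract both margins: 603.25 − 2·120 = 363.25 px.
5 columns + 4 gaps: 5c + 4·28 = 363.25.
5c = 363.25 − 112 = 251.25, so c = 50.25 px.
3-column span = 3·50.25 + 2·28 = 206.75 px.
Subtracting 4 gaps of 24 leaves 110.75 for 5 columns, so d = 22.15 px.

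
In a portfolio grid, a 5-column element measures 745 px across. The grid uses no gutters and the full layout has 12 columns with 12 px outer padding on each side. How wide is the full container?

745 / 5 = 149 px per column.
Summing: 24 + 1788 = 1812 px.

1812 px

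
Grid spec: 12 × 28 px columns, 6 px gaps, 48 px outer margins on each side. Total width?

498 px

Total width: 2·48 + 12·28 + 11·6 = 498 px.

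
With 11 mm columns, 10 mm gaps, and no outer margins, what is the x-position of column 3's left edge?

Before column 3: 2 columns + 2 gaps.
Offset = 2·(11 + 10) = 2·21 = 42 mm.

42 mm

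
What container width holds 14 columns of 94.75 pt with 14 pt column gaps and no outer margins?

Total width: 14·94.75 + 13·14 = 1508.5 pt.

1508.5 pt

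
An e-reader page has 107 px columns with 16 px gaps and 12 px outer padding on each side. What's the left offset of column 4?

Before column 4: the margin + 3 columns + 3 gaps.
Offset = 12 + 3·(107 + 16) = 12 + 369 = 381 px.

381 px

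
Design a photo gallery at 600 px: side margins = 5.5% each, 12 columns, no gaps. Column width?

44.5 px

Each margin = 5.5% of 600 = 33 px; content = 600 − 2·33 = 534 px.
534 / 12 = 44.5 px per column.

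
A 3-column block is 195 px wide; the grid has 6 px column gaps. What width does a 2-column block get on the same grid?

Subtracting 2 column gaps of 6 leaves 183 for 3 columns, so c = 61 px.
2 columns plus 1 column gap: 122 + 6 = 128 px.

128 px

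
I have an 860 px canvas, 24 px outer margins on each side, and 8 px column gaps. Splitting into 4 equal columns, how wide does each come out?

197 px

Subtract both margins: 860 − 2·24 = 812 px.
Subtracting 3 column gaps of 8 leaves 788 for 4 columns, so c = 197 px.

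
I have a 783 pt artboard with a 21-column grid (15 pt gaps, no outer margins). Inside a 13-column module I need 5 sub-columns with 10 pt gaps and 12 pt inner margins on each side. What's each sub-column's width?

Subtracting 20 gaps of 15 leaves 483 for 21 columns, so c = 23 pt.
13 columns plus 12 gaps: 299 + 180 = 479 pt.
Inner content = 479 − 2·12 = 455 pt.
5d + 4·10 = 455 → 5d = 415 → d = 83 pt.

83 pt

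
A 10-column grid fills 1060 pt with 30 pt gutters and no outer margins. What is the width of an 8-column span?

842 pt

1060 − 9·30 = 790; ÷10 gives c = 79 pt.
8 columns plus 7 gutters: 632 + 210 = 842 pt.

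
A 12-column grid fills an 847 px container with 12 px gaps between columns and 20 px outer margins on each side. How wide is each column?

Take off 40 px of margins, leaving 807 px.
12c + 11·12 = 807 → 12c = 675 → c = 56.25 px.

56.25 px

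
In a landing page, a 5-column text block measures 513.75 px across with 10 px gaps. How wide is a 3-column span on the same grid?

304.25 px

5 columns + 4 gaps: 5c + 4·10 = 513.75.
5c = 513.75 − 40 = 473.75, so c = 94.75 px.
Span of 3: 3·94.75 + 2·10 = 284.25 + 20 = 304.25 px.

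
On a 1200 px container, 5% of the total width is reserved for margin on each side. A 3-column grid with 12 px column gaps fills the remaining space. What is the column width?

1200 × (1 − 2·5%) = 1200 × 90% = 1080 px for the columns.
3 columns + 2 column gaps: 3c + 2·12 = 1080.
3c = 1080 − 24 = 1056, so c = 352 px.

352 px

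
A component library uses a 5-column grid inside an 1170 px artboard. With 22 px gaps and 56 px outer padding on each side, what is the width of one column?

Inside the margins: 1170 − 112 = 1058 px.
5 columns + 4 gaps: 5c + 4·22 = 1058.
5c = 1058 − 88 = 970, so c = 194 px.

194 px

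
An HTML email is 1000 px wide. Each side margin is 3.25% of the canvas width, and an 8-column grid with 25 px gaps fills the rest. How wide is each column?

95 px

Margins: 3.25% × 1000 = 32.5 px each, so content = 1000 − 65 = 935 px.
935 − 7·25 = 760; ÷8 gives c = 95 px.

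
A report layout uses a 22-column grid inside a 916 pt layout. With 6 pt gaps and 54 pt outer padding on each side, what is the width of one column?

31 pt

Inside the margins: 916 − 108 = 808 pt.
22c + 21·6 = 808 → 22c = 682 → c = 31 pt.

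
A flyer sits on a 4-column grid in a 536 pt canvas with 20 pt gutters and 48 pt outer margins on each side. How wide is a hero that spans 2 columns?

Content width = 536 − 2·48 = 440 pt.
Subtracting 3 gutters of 20 leaves 380 for 4 columns, so c = 95 pt.
2 columns plus 1 gutter: 190 + 20 = 210 pt.

210 pt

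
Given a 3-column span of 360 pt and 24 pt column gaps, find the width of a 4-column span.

488 pt

360 − 2·24 = 312; ÷3 gives c = 104 pt.
4-column span = 4·104 + 3·24 = 488 pt.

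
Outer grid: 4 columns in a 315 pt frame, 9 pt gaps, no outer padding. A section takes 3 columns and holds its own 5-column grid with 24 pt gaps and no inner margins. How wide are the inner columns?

27.6 pt

Subtracting 3 gaps of 9 leaves 288 for 4 columns, so c = 72 pt.
3 columns plus 2 gaps: 216 + 18 = 234 pt.
Subtracting 4 gaps of 24 leaves 138 for 5 columns, so d = 27.6 pt.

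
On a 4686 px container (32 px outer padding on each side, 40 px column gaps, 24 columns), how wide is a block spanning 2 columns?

348.5 px

Content width = 4686 − 2·32 = 4622 px.
24c + 23·40 = 4622 → 24c = 3702 → c = 154.25 px.
Span of 2: 2·154.25 + 1·40 = 308.5 + 40 = 348.5 px.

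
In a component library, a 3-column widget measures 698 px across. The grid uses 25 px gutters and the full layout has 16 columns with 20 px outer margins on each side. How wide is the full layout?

3c + 2·25 = 698 → 3c = 648 → c = 216 px.
Total width: 2·20 + 16·216 + 15·25 = 3871 px.

3871 px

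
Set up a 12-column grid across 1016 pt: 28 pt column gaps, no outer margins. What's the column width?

59 pt

Subtracting 11 column gaps of 28 leaves 708 for 12 columns, so c = 59 pt.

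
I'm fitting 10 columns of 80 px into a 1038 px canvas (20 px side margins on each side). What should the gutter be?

22 px

Inside the margins: 1038 − 40 = 998 px.
10·80 + 9g = 998 → 9g = 198 → g = 22 px.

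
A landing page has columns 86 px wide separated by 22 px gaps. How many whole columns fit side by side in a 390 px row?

k columns need k·86 + (k−1)·22 = k·108 − 22.
k·108 − 22 ≤ 390 → k ≤ 412 / 108 ≈ 3.81, so k = 3.

3 columns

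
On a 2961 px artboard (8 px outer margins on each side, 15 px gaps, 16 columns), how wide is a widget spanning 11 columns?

Take off 16 px of margins, leaving 2945 px.
16c + 15·15 = 2945 → 16c = 2720 → c = 170 px.
11 columns plus 10 gaps: 1870 + 150 = 2020 px.

2020 px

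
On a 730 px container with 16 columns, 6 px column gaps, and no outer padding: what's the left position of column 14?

16 columns + 15 column gaps: 16c + 15·6 = 730.
16c = 730 − 90 = 640, so c = 40 px.
Before column 14: 13 columns + 13 column gaps.
Offset = 13·(40 + 6) = 13·46 = 598 px.

598 px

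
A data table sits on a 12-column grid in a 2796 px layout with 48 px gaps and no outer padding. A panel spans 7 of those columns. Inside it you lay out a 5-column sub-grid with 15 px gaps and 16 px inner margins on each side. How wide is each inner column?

2796 − 11·48 = 2268; ÷12 gives c = 189 px.
Span of 7: 7·189 + 6·48 = 1323 + 288 = 1611 px.
Inner content = 1611 − 2·16 = 1579 px.
Subtracting 4 gaps of 15 leaves 1519 for 5 columns, so d = 303.8 px.

303.8 px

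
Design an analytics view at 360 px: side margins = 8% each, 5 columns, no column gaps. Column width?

60.48 px

360 × (1 − 2·8%) = 360 × 84% = 302.4 px for the columns.
With no column gaps, each column is 302.4/5 = 60.48 px.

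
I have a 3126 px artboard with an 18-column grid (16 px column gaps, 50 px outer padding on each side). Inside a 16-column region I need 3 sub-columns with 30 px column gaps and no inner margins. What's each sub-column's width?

Inside the margins: 3126 − 100 = 3026 px.
18c + 17·16 = 3026 → 18c = 2754 → c = 153 px.
16-column span = 16·153 + 15·16 = 2688 px.
Subtracting 2 column gaps of 30 leaves 2628 for 3 columns, so d = 876 px.

876 px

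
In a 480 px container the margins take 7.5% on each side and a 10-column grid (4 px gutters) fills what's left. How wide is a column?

37.2 px

480 × (1 − 2·7.5%) = 480 × 85% = 408 px for the columns.
10 columns + 9 gutters: 10c + 9·4 = 408.
10c = 408 − 36 = 372, so c = 37.2 px.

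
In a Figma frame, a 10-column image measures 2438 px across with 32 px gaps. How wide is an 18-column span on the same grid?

2438 − 9·32 = 2150; ÷10 gives c = 215 px.
18-column span = 18·215 + 17·32 = 4414 px.

4414 px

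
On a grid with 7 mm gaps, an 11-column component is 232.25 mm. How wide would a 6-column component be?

Subtracting 10 gaps of 7 leaves 162.25 for 11 columns, so c = 14.75 mm.
6-column span = 6·14.75 + 5·7 = 123.5 mm.

123.5 mm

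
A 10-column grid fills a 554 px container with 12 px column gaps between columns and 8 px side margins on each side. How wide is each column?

Subtract both margins: 554 − 2·8 = 538 px.
538 − 9·12 = 430; ÷10 gives c = 43 px.

43 px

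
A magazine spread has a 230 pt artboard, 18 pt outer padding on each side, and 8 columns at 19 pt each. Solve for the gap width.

Content width = 230 − 2·18 = 194 pt.
8·19 + 7g = 194 → 7g = 42 → g = 6 pt.

6 pt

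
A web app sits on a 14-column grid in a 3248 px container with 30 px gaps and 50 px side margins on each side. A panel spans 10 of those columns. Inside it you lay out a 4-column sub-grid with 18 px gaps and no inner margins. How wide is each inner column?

546.5 px

Take off 100 px of margins, leaving 3148 px.
14c + 13·30 = 3148 → 14c = 2758 → c = 197 px.
Span of 10: 10·197 + 9·30 = 1970 + 270 = 2240 px.
4d + 3·18 = 2240 → 4d = 2186 → d = 546.5 px.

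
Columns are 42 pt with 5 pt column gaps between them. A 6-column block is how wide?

277 pt

6 columns plus 5 column gaps: 252 + 25 = 277 pt.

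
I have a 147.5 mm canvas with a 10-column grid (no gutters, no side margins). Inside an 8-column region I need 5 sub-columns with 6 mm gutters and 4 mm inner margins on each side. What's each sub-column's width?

10c = 147.5 → c = 14.75 mm.
8-column span = 8·14.75 = 118 mm.
Inner content = 118 − 2·4 = 110 mm.
Subtracting 4 gutters of 6 leaves 86 for 5 columns, so d = 17.2 mm.

17.2 mm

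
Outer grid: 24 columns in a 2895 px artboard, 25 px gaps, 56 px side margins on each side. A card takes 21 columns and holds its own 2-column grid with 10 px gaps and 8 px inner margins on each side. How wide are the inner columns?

1203 px

Inside the margins: 2895 − 112 = 2783 px.
Subtracting 23 gaps of 25 leaves 2208 for 24 columns, so c = 92 px.
21-column span = 21·92 + 20·25 = 2432 px.
Inner content = 2432 − 2·8 = 2416 px.
Subtracting 1 gap of 10 leaves 2406 for 2 columns, so d = 1203 px.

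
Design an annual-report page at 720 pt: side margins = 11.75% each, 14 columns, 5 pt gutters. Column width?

Margins: 11.75% × 720 = 84.6 pt each, so content = 720 − 169.2 = 550.8 pt.
Subtracting 13 gutters of 5 leaves 485.8 for 14 columns, so c = 34.7 pt.

34.7 pt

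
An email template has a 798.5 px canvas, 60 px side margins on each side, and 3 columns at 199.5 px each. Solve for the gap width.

Inside the margins: 798.5 − 120 = 678.5 px.
3 columns take 3·199.5 = 598.5 px; remaining 80 splits into 2 gaps.
g = 80 / 2 = 40 px.

40 px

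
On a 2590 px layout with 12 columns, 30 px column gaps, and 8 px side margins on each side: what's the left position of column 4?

Inside the margins: 2590 − 16 = 2574 px.
Subtracting 11 column gaps of 30 leaves 2244 for 12 columns, so c = 187 px.
Column 4 starts at margin + 3·(column + gutter) = 8 + 3·217 = 659 px.

659 px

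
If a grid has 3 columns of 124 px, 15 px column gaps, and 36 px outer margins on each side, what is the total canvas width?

Total width: 2·36 + 3·124 + 2·15 = 474 px.

474 px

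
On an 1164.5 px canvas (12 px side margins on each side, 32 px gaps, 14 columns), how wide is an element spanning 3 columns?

Inside the margins: 1164.5 − 24 = 1140.5 px.
14 columns + 13 gaps: 14c + 13·32 = 1140.5.
14c = 1140.5 − 416 = 724.5, so c = 51.75 px.
3-column span = 3·51.75 + 2·32 = 219.25 px.

219.25 px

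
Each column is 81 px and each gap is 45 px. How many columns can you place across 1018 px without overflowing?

8 columns

8 columns: 8·81 + 7·45 = 963 px ≤ 1018.
9 columns: 1089 px > 1018. So 8.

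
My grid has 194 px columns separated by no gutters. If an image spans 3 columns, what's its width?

3-column span = 3·194 = 582 px.

582 px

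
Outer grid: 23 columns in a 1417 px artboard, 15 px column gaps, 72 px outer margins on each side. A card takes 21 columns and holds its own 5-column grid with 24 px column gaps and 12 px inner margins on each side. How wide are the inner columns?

208.2 px

Outer content = 1417 − 2·72 = 1273 px.
Subtracting 22 column gaps of 15 leaves 943 for 23 columns, so c = 41 px.
21-column span = 21·41 + 20·15 = 1161 px.
Inner content = 1161 − 2·12 = 1137 px.
5d + 4·24 = 1137 → 5d = 1041 → d = 208.2 px.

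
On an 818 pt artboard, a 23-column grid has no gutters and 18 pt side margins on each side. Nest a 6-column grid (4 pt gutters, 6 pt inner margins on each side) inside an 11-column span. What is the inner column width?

Take off 36 pt of margins, leaving 782 pt.
782 / 23 = 34 pt per column.
With no gutters, 11 columns span 11·34 = 374 pt.
Inner content = 374 − 2·6 = 362 pt.
Subtracting 5 gutters of 4 leaves 342 for 6 columns, so d = 57 pt.

57 pt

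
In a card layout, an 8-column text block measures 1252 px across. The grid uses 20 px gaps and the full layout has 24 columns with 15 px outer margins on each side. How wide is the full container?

3826 px

8c + 7·20 = 1252 → 8c = 1112 → c = 139 px.
Container = 2·15 + 24·139 + 23·20 = 30 + 3336 + 460 = 3826 px.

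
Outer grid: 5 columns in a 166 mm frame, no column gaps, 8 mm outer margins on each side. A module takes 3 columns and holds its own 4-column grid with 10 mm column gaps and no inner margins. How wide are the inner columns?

Inside the margins: 166 − 16 = 150 mm.
With no column gaps, each column is 150/5 = 30 mm.
With no column gaps, 3 columns span 3·30 = 90 mm.
90 − 3·10 = 60; ÷4 gives d = 15 mm.

15 mm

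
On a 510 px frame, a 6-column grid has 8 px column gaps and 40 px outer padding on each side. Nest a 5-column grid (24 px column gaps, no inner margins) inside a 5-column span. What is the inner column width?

52.2 px

Subtract both margins: 510 − 2·40 = 430 px.
6 columns + 5 column gaps: 6c + 5·8 = 430.
6c = 430 − 40 = 390, so c = 65 px.
5 columns plus 4 column gaps: 325 + 32 = 357 px.
Subtracting 4 column gaps of 24 leaves 261 for 5 columns, so d = 52.2 px.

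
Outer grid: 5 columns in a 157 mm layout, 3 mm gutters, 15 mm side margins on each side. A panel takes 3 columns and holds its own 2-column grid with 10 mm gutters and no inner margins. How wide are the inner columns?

Inside the margins: 157 − 30 = 127 mm.
5c + 4·3 = 127 → 5c = 115 → c = 23 mm.
Span of 3: 3·23 + 2·3 = 69 + 6 = 75 mm.
75 − 1·10 = 65; ÷2 gives d = 32.5 mm.

32.5 mm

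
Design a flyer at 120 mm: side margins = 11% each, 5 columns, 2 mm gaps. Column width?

17.12 mm

Each margin = 11% of 120 = 13.2 mm; content = 120 − 2·13.2 = 93.6 mm.
93.6 − 4·2 = 85.6; ÷5 gives c = 17.12 mm.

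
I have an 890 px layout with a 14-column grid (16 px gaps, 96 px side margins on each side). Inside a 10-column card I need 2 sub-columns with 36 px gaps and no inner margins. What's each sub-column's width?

229 px

Outer content = 890 − 2·96 = 698 px.
Subtracting 13 gaps of 16 leaves 490 for 14 columns, so c = 35 px.
10 columns plus 9 gaps: 350 + 144 = 494 px.
Subtracting 1 gap of 36 leaves 458 for 2 columns, so d = 229 px.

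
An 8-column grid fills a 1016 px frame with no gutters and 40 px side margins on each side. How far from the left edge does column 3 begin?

274 px

Inside the margins: 1016 − 80 = 936 px.
With no gutters, each column is 936/8 = 117 px.
Before column 3: the margin + 2 columns + 2 gutters.
Offset = 40 + 2·(117 + 0) = 40 + 234 = 274 px.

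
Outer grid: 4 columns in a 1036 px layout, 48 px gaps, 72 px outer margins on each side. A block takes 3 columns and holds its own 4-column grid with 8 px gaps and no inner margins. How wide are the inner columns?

Subtract both margins: 1036 − 2·72 = 892 px.
892 − 3·48 = 748; ÷4 gives c = 187 px.
3 columns plus 2 gaps: 561 + 96 = 657 px.
Subtracting 3 gaps of 8 leaves 633 for 4 columns, so d = 158.25 px.

158.25 px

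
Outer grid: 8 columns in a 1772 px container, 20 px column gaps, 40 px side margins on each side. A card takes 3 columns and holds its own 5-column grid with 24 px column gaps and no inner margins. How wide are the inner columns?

105.2 px

Inside the margins: 1772 − 80 = 1692 px.
Subtracting 7 column gaps of 20 leaves 1552 for 8 columns, so c = 194 px.
Span of 3: 3·194 + 2·20 = 582 + 40 = 622 px.
622 − 4·24 = 526; ÷5 gives d = 105.2 px.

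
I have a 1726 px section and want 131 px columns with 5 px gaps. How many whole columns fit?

Each extra column adds 131 + 5 = 136 px.
(1726 + 5) / 136 = 12.73, so 12 columns fit.

12 columns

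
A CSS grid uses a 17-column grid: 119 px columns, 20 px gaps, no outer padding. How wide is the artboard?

2343 px

Artboard = 17·119 + 16·20 = 2023 + 320 = 2343 px.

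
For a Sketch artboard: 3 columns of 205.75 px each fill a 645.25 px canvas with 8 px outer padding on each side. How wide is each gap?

6 px

Content width = 645.25 − 2·8 = 629.25 px.
3·205.75 + 2g = 629.25 → 2g = 12 → g = 6 px.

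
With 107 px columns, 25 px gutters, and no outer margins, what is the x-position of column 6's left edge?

660 px

Each column+gutter stride is 132 px; with no margin, 5 of them is 660 px.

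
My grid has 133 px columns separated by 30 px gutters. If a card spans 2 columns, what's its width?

Span of 2: 2·133 + 1·30 = 266 + 30 = 296 px.

296 px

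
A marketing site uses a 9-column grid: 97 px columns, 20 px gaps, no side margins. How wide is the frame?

1033 px

Total width: 9·97 + 8·20 = 1033 px.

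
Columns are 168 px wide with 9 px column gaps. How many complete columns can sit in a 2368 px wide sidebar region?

13 columns

13 columns: 13·168 + 12·9 = 2292 px ≤ 2368.
14 columns: 2469 px > 2368. So 13.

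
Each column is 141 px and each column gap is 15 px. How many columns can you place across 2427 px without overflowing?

Each extra column adds 141 + 15 = 156 px.
(2427 + 15) / 156 = 15.65, so 15 columns fit.

15 columns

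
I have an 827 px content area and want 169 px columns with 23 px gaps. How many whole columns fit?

4 columns: 4·169 + 3·23 = 745 px ≤ 827.
5 columns: 937 px > 827. So 4.

4 columns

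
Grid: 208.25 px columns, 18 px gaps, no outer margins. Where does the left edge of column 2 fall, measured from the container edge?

226.25 px

Each column+gutter stride is 226.25 px; with no margin, 1 of them is 226.25 px.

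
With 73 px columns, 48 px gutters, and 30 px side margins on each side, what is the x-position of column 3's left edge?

Before column 3: the margin + 2 columns + 2 gutters.
Offset = 30 + 2·(73 + 48) = 30 + 242 = 272 px.

272 px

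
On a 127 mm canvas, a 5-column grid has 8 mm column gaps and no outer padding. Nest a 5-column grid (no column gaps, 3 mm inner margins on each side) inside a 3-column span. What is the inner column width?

Subtracting 4 column gaps of 8 leaves 95 for 5 columns, so c = 19 mm.
3 columns plus 2 column gaps: 57 + 16 = 73 mm.
Inner content = 73 − 2·3 = 67 mm.
67 / 5 = 13.4 mm per column.

13.4 mm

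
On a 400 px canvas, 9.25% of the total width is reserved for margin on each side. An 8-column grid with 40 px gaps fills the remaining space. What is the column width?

5.75 px

400 × (1 − 2·9.25%) = 400 × 81.5% = 326 px for the columns.
Subtracting 7 gaps of 40 leaves 46 for 8 columns, so c = 5.75 px.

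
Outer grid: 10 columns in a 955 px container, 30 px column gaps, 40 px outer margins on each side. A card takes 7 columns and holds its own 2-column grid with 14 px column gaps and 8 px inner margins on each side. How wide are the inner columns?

286.75 px

Take off 80 px of margins, leaving 875 px.
10c + 9·30 = 875 → 10c = 605 → c = 60.5 px.
Span of 7: 7·60.5 + 6·30 = 423.5 + 180 = 603.5 px.
Inner content = 603.5 − 2·8 = 587.5 px.
2 columns + 1 column gap: 2d + 1·14 = 587.5.
2d = 587.5 − 14 = 573.5, so d = 286.75 px.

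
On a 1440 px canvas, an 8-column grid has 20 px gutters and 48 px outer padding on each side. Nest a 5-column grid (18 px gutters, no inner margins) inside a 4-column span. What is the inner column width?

Outer content = 1440 − 2·48 = 1344 px.
1344 − 7·20 = 1204; ÷8 gives c = 150.5 px.
Span of 4: 4·150.5 + 3·20 = 602 + 60 = 662 px.
Subtracting 4 gutters of 18 leaves 590 for 5 columns, so d = 118 px.

118 px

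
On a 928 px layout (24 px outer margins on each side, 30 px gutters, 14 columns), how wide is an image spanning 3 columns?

165 px

Take off 48 px of margins, leaving 880 px.
Subtracting 13 gutters of 30 leaves 490 for 14 columns, so c = 35 px.
3 columns plus 2 gutters: 105 + 60 = 165 px.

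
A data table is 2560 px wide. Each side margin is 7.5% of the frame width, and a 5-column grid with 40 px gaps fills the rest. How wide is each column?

403.2 px

Margins: 7.5% × 2560 = 192 px each, so content = 2560 − 384 = 2176 px.
Subtracting 4 gaps of 40 leaves 2016 for 5 columns, so c = 403.2 px.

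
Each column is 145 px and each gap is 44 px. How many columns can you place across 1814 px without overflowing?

9 columns

9 columns: 9·145 + 8·44 = 1657 px ≤ 1814.
10 columns: 1846 px > 1814. So 9.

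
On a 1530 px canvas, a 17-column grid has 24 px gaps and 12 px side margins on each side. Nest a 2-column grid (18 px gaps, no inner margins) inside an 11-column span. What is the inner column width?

Inside the margins: 1530 − 24 = 1506 px.
1506 − 16·24 = 1122; ÷17 gives c = 66 px.
11 columns plus 10 gaps: 726 + 240 = 966 px.
2d + 1·18 = 966 → 2d = 948 → d = 474 px.

474 px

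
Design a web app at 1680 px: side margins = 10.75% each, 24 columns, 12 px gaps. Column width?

1680 × (1 − 2·10.75%) = 1680 × 78.5% = 1318.8 px for the columns.
1318.8 − 23·12 = 1042.8; ÷24 gives c = 43.45 px.

43.45 px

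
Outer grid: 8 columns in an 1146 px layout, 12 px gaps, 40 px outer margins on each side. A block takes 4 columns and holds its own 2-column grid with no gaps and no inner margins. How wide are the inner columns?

263.5 px

Inside the margins: 1146 − 80 = 1066 px.
8 columns + 7 gaps: 8c + 7·12 = 1066.
8c = 1066 − 84 = 982, so c = 122.75 px.
4 columns plus 3 gaps: 491 + 36 = 527 px.
With no gaps, each column is 527/2 = 263.5 px.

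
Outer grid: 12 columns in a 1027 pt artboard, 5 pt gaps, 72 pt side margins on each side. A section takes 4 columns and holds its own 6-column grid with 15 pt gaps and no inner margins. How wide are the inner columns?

36 pt

Inside the margins: 1027 − 144 = 883 pt.
12c + 11·5 = 883 → 12c = 828 → c = 69 pt.
4 columns plus 3 gaps: 276 + 15 = 291 pt.
Subtracting 5 gaps of 15 leaves 216 for 6 columns, so d = 36 pt.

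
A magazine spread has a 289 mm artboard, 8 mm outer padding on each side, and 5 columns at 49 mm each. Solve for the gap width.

Take off 16 mm of margins, leaving 273 mm.
5·49 + 4g = 273 → 4g = 28 → g = 7 mm.

7 mm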